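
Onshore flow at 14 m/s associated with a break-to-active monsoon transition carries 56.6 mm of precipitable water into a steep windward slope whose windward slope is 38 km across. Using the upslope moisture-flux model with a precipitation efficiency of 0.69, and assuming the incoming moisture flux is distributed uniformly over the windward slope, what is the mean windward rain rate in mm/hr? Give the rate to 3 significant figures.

R ≈ 51.8 mm/hr

Incoming column moisture flux per unit ridge length: F = V × PW = 14 × 56.6 = 792.4 mm·m/s.
Spread over the 38 km slope with efficiency ε = 0.69: R = ε·F/W = 0.69 × 792.4 / 38000 m = 1.439e-02 mm/s.
R = 1.439e-02 × 3600 = 51.8 mm/hr.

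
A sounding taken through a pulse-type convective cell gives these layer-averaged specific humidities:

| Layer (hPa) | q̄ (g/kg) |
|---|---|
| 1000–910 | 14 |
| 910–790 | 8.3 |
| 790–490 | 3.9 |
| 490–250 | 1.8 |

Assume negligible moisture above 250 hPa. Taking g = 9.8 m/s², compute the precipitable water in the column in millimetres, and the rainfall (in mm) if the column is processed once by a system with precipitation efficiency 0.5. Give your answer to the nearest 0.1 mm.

PW ≈ 39.4 mm; rainfall ≈ 19.7 mm

Precipitable water is the column-integrated vapour mass per unit area: PW = (1/g) Σ q̄ Δp, with q in kg/kg and Δp in Pa (1 kg/m² of water = 1 mm).
Layer 1000–910 hPa: Δp = 90 hPa = 9000 Pa, q̄ = 0.014 kg/kg → 0.014 × 9000 / 9.8 = 12.86 mm
Layer 910–790 hPa: Δp = 120 hPa = 12000 Pa, q̄ = 0.0083 kg/kg → 0.0083 × 12000 / 9.8 = 10.16 mm
Layer 790–490 hPa: Δp = 300 hPa = 30000 Pa, q̄ = 0.0039 kg/kg → 0.0039 × 30000 / 9.8 = 11.94 mm
Layer 490–250 hPa: Δp = 240 hPa = 24000 Pa, q̄ = 0.0018 kg/kg → 0.0018 × 24000 / 9.8 = 4.41 mm
PW = 12.86 + 10.16 + 11.94 + 4.41 = 39.37 ≈ 39.4 mm.
Rainfall = ε × PW = 0.5 × 39.4 = 19.7 mm.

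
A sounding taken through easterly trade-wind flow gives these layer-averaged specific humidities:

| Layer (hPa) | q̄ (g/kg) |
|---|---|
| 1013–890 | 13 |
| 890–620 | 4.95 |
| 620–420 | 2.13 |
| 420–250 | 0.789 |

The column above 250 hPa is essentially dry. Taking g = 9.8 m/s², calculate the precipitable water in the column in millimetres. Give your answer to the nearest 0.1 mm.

Precipitable water is the column-integrated vapour mass per unit area: PW = (1/g) Σ q̄ Δp, with q in kg/kg and Δp in Pa (1 kg/m² of water = 1 mm).
Layer 1013–890 hPa: Δp = 123 hPa = 12300 Pa, q̄ = 0.013 kg/kg → 0.013 × 12300 / 9.8 = 16.32 mm
Layer 890–620 hPa: Δp = 270 hPa = 27000 Pa, q̄ = 0.00495 kg/kg → 0.00495 × 27000 / 9.8 = 13.64 mm
Layer 620–420 hPa: Δp = 200 hPa = 20000 Pa, q̄ = 0.00213 kg/kg → 0.00213 × 20000 / 9.8 = 4.35 mm
Layer 420–250 hPa: Δp = 170 hPa = 17000 Pa, q̄ = 0.000789 kg/kg → 0.000789 × 17000 / 9.8 = 1.37 mm
PW = 16.32 + 13.64 + 4.35 + 1.37 = 35.68 ≈ 35.7 mm.

PW ≈ 35.7 mm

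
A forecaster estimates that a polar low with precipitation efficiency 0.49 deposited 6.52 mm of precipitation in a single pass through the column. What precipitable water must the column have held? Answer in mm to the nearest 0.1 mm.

PW ≈ 13.3 mm

PW = precipitation / ε = 6.52 / 0.49 = 13.3 mm.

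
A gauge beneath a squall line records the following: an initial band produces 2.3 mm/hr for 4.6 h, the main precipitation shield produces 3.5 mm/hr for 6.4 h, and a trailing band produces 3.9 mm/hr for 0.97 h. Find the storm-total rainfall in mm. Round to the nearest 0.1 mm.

Total = Σ Rᵢ Δtᵢ = 2.3 × 4.6 + 3.5 × 6.4 + 3.9 × 0.97
      = 10.58 + 22.4 + 3.783 = 36.8 mm.

total ≈ 36.8 mm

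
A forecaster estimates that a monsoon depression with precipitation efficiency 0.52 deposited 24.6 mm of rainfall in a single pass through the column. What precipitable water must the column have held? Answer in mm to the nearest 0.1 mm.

PW ≈ 47.3 mm

PW = rainfall / ε = 24.6 / 0.52 = 47.3 mm.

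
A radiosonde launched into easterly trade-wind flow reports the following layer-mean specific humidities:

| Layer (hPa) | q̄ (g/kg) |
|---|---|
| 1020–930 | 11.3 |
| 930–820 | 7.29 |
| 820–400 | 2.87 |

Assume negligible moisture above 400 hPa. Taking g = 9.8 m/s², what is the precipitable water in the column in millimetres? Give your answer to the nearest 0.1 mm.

PW ≈ 30.9 mm

Precipitable water is the column-integrated vapour mass per unit area: PW = (1/g) Σ q̄ Δp, with q in kg/kg and Δp in Pa (1 kg/m² of water = 1 mm).
Layer 1020–930 hPa: Δp = 90 hPa = 9000 Pa, q̄ = 0.0113 kg/kg → 0.0113 × 9000 / 9.8 = 10.38 mm
Layer 930–820 hPa: Δp = 110 hPa = 11000 Pa, q̄ = 0.00729 kg/kg → 0.00729 × 11000 / 9.8 = 8.18 mm
Layer 820–400 hPa: Δp = 420 hPa = 42000 Pa, q̄ = 0.00287 kg/kg → 0.00287 × 42000 / 9.8 = 12.30 mm
PW = 10.38 + 8.18 + 12.30 = 30.86 ≈ 30.9 mm.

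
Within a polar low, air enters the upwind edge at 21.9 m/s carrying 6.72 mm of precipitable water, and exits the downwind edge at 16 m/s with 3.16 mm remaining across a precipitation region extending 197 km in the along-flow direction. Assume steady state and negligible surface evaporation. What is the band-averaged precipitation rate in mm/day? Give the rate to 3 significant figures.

R ≈ 42.4 mm/day

Column moisture flux per unit crosswind length is F = V × PW.
Inflow: F_in = 21.9 × 6.72 = 147.168 mm·m/s
Outflow: F_out = 16 × 3.16 = 50.56 mm·m/s
Steady-state rate R = (F_in − F_out)/L = (147.168 − 50.56) / 197000 m = 4.904e-04 mm/s.
R = 4.904e-04 × 3600 × 24 = 42.4 mm/day.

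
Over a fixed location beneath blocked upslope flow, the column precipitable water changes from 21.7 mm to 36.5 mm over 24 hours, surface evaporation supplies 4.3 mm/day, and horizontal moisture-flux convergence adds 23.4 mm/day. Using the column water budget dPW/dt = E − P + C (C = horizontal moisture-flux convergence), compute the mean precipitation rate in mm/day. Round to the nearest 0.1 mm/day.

P ≈ 12.9 mm/day

dPW/dt = (36.5 − 21.7) mm / (24/24 day) = +14.800 mm/day.
P = E + C − dPW/dt = 4.3 + (23.4) − (+14.800) = 12.9 mm/day.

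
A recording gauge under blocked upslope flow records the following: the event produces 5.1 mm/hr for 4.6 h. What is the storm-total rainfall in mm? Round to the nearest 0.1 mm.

Total = Σ Rᵢ Δtᵢ = 5.1 × 4.6
      = 23.46 = 23.5 mm.

total ≈ 23.5 mm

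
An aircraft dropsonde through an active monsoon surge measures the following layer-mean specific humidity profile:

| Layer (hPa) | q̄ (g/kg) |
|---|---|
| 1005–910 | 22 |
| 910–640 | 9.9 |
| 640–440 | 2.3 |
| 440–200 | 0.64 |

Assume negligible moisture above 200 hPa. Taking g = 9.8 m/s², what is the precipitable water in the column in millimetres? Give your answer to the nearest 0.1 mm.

Precipitable water is the column-integrated vapour mass per unit area: PW = (1/g) Σ q̄ Δp, with q in kg/kg and Δp in Pa (1 kg/m² of water = 1 mm).
Layer 1005–910 hPa: Δp = 95 hPa = 9500 Pa, q̄ = 0.022 kg/kg → 0.022 × 9500 / 9.8 = 21.33 mm
Layer 910–640 hPa: Δp = 270 hPa = 27000 Pa, q̄ = 0.0099 kg/kg → 0.0099 × 27000 / 9.8 = 27.28 mm
Layer 640–440 hPa: Δp = 200 hPa = 20000 Pa, q̄ = 0.0023 kg/kg → 0.0023 × 20000 / 9.8 = 4.69 mm
Layer 440–200 hPa: Δp = 240 hPa = 24000 Pa, q̄ = 0.00064 kg/kg → 0.00064 × 24000 / 9.8 = 1.57 mm
PW = 21.33 + 27.28 + 4.69 + 1.57 = 54.87 ≈ 54.9 mm.

PW ≈ 54.9 mm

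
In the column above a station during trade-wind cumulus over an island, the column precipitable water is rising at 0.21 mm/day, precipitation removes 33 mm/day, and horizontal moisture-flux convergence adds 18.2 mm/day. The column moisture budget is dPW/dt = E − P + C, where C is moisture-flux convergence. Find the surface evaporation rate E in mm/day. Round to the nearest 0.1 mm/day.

E ≈ 15.0 mm/day

dPW/dt = +0.21 mm/day.
E = dPW/dt + P − C = (+0.21) + 33 − (18.2) = 15.0 mm/day.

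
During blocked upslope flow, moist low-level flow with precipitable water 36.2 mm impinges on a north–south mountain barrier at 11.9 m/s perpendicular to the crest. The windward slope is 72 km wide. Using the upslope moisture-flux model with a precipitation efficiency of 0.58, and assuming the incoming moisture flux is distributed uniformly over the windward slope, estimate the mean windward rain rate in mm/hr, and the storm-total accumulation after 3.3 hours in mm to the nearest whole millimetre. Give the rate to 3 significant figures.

R ≈ 12.5 mm/hr; total ≈ 41 mm

Incoming column moisture flux per unit ridge length: F = V × PW = 11.9 × 36.2 = 430.78 mm·m/s.
Spread over the 72 km slope with efficiency ε = 0.58: R = ε·F/W = 0.58 × 430.78 / 72000 m = 3.470e-03 mm/s.
R = 3.470e-03 × 3600 = 12.5 mm/hr.
Over 3.3 h: total = 12.5 × 3.3 = 41.25 ≈ 41 mm.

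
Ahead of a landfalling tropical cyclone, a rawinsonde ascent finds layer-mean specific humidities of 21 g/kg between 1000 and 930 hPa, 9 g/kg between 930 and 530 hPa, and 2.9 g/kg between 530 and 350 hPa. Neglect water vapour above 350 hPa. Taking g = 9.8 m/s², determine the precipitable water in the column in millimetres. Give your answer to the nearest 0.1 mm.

Precipitable water is the column-integrated vapour mass per unit area: PW = (1/g) Σ q̄ Δp, with q in kg/kg and Δp in Pa (1 kg/m² of water = 1 mm).
Layer 1000–930 hPa: Δp = 70 hPa = 7000 Pa, q̄ = 0.021 kg/kg → 0.021 × 7000 / 9.8 = 15.00 mm
Layer 930–530 hPa: Δp = 400 hPa = 40000 Pa, q̄ = 0.009 kg/kg → 0.009 × 40000 / 9.8 = 36.73 mm
Layer 530–350 hPa: Δp = 180 hPa = 18000 Pa, q̄ = 0.0029 kg/kg → 0.0029 × 18000 / 9.8 = 5.33 mm
PW = 15.00 + 36.73 + 5.33 = 57.06 ≈ 57.1 mm.

PW ≈ 57.1 mm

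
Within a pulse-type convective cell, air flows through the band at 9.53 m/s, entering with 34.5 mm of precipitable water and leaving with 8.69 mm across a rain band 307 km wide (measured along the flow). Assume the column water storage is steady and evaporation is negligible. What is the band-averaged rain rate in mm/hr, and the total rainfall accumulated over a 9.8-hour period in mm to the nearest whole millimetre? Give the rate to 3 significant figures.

Column moisture flux per unit crosswind length is F = V × PW.
Inflow: F_in = 9.53 × 34.5 = 328.785 mm·m/s
Outflow: F_out = 9.53 × 8.69 = 82.8157 mm·m/s
Steady-state rate R = (F_in − F_out)/L = (328.785 − 82.8157) / 307000 m = 8.012e-04 mm/s.
R = 8.012e-04 × 3600 = 2.88 mm/hr.
Over 9.8 h: total = 2.88 × 9.8 = 28.224 ≈ 28 mm.

R ≈ 2.88 mm/hr; total ≈ 28 mm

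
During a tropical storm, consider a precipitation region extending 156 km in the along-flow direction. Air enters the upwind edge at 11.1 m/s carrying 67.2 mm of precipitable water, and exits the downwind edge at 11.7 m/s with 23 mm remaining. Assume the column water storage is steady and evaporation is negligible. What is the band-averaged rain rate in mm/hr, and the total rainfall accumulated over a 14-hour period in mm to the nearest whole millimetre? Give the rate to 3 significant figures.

R ≈ 11.0 mm/hr; total ≈ 154 mm

Column moisture flux per unit crosswind length is F = V × PW.
Inflow: F_in = 11.1 × 67.2 = 745.92 mm·m/s
Outflow: F_out = 11.7 × 23 = 269.1 mm·m/s
Steady-state rate R = (F_in − F_out)/L = (745.92 − 269.1) / 156000 m = 3.057e-03 mm/s.
R = 3.057e-03 × 3600 = 11.0 mm/hr.
Over 14 h: total = 11.0 × 14 = 154 mm.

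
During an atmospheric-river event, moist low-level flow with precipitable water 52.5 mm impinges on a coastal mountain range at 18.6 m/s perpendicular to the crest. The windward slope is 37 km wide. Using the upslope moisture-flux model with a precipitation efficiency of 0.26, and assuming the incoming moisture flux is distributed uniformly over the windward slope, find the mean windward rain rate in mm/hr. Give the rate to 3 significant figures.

R ≈ 24.7 mm/hr

Incoming column moisture flux per unit ridge length: F = V × PW = 18.6 × 52.5 = 976.5 mm·m/s.
Spread over the 37 km slope with efficiency ε = 0.26: R = ε·F/W = 0.26 × 976.5 / 37000 m = 6.862e-03 mm/s.
R = 6.862e-03 × 3600 = 24.7 mm/hr.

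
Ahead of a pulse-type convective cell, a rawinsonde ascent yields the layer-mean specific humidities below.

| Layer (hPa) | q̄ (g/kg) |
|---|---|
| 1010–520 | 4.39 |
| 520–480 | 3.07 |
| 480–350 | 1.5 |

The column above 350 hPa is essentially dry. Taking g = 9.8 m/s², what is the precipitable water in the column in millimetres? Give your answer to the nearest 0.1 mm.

PW ≈ 25.2 mm

Precipitable water is the column-integrated vapour mass per unit area: PW = (1/g) Σ q̄ Δp, with q in kg/kg and Δp in Pa (1 kg/m² of water = 1 mm).
Layer 1010–520 hPa: Δp = 490 hPa = 49000 Pa, q̄ = 0.00439 kg/kg → 0.00439 × 49000 / 9.8 = 21.95 mm
Layer 520–480 hPa: Δp = 40 hPa = 4000 Pa, q̄ = 0.00307 kg/kg → 0.00307 × 4000 / 9.8 = 1.25 mm
Layer 480–350 hPa: Δp = 130 hPa = 13000 Pa, q̄ = 0.0015 kg/kg → 0.0015 × 13000 / 9.8 = 1.99 mm
PW = 21.95 + 1.25 + 1.99 = 25.19 ≈ 25.2 mm.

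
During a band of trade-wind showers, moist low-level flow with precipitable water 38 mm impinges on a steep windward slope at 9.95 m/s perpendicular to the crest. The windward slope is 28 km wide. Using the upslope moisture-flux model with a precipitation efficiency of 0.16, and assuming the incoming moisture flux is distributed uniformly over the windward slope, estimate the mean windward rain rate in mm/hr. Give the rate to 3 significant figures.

R ≈ 7.78 mm/hr

Incoming column moisture flux per unit ridge length: F = V × PW = 9.95 × 38 = 378.1 mm·m/s.
Spread over the 28 km slope with efficiency ε = 0.16: R = ε·F/W = 0.16 × 378.1 / 28000 m = 2.161e-03 mm/s.
R = 2.161e-03 × 3600 = 7.78 mm/hr.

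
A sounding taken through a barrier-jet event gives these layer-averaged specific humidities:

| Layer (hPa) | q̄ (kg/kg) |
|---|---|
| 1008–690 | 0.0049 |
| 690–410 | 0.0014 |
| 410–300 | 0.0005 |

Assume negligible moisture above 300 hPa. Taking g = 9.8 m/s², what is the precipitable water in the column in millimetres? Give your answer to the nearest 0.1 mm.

Precipitable water is the column-integrated vapour mass per unit area: PW = (1/g) Σ q̄ Δp, with q in kg/kg and Δp in Pa (1 kg/m² of water = 1 mm).
Layer 1008–690 hPa: Δp = 318 hPa = 31800 Pa, q̄ = 0.0049 kg/kg → 0.0049 × 31800 / 9.8 = 15.90 mm
Layer 690–410 hPa: Δp = 280 hPa = 28000 Pa, q̄ = 0.0014 kg/kg → 0.0014 × 28000 / 9.8 = 4.00 mm
Layer 410–300 hPa: Δp = 110 hPa = 11000 Pa, q̄ = 0.0005 kg/kg → 0.0005 × 11000 / 9.8 = 0.56 mm
PW = 15.90 + 4.00 + 0.56 = 20.46 ≈ 20.5 mm.

PW ≈ 20.5 mm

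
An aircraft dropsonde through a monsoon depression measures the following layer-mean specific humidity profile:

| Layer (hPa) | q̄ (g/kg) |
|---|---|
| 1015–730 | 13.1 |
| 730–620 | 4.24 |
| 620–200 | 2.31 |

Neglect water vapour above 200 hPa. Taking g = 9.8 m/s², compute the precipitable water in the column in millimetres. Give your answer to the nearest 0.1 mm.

PW ≈ 52.8 mm

Precipitable water is the column-integrated vapour mass per unit area: PW = (1/g) Σ q̄ Δp, with q in kg/kg and Δp in Pa (1 kg/m² of water = 1 mm).
Layer 1015–730 hPa: Δp = 285 hPa = 28500 Pa, q̄ = 0.0131 kg/kg → 0.0131 × 28500 / 9.8 = 38.10 mm
Layer 730–620 hPa: Δp = 110 hPa = 11000 Pa, q̄ = 0.00424 kg/kg → 0.00424 × 11000 / 9.8 = 4.76 mm
Layer 620–200 hPa: Δp = 420 hPa = 42000 Pa, q̄ = 0.00231 kg/kg → 0.00231 × 42000 / 9.8 = 9.90 mm
PW = 38.10 + 4.76 + 9.90 = 52.76 ≈ 52.8 mm.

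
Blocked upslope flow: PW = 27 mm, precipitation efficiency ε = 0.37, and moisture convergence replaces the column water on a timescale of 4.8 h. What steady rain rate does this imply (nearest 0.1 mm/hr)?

R ≈ 2.1 mm/hr

Each overturning extracts ε × PW = 0.37 × 27 = 9.99 mm.
Rate = ε·PW / τ = 9.99 / 4.8 h = 2.1 mm/hr.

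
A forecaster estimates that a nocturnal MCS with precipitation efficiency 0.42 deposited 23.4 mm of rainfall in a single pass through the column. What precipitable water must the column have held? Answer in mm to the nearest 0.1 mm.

PW ≈ 55.7 mm

PW = rainfall / ε = 23.4 / 0.42 = 55.7 mm.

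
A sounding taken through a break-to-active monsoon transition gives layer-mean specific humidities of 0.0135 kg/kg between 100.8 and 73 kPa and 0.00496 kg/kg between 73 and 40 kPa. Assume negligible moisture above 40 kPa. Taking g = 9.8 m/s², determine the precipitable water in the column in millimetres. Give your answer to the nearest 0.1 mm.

PW ≈ 55.0 mm

Precipitable water is the column-integrated vapour mass per unit area: PW = (1/g) Σ q̄ Δp, with q in kg/kg and Δp in Pa (1 kg/m² of water = 1 mm).
Layer 100.8–73 kPa: Δp = 278 hPa = 27800 Pa, q̄ = 0.0135 kg/kg → 0.0135 × 27800 / 9.8 = 38.30 mm
Layer 73–40 kPa: Δp = 330 hPa = 33000 Pa, q̄ = 0.00496 kg/kg → 0.00496 × 33000 / 9.8 = 16.70 mm
PW = 38.30 + 16.70 = 55.00 ≈ 55.0 mm.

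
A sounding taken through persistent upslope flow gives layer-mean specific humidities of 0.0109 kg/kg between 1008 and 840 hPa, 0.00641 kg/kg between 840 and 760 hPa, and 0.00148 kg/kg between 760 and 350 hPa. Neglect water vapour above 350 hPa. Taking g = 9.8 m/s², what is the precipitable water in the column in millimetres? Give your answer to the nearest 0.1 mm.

PW ≈ 30.1 mm

Precipitable water is the column-integrated vapour mass per unit area: PW = (1/g) Σ q̄ Δp, with q in kg/kg and Δp in Pa (1 kg/m² of water = 1 mm).
Layer 1008–840 hPa: Δp = 168 hPa = 16800 Pa, q̄ = 0.0109 kg/kg → 0.0109 × 16800 / 9.8 = 18.69 mm
Layer 840–760 hPa: Δp = 80 hPa = 8000 Pa, q̄ = 0.00641 kg/kg → 0.00641 × 8000 / 9.8 = 5.23 mm
Layer 760–350 hPa: Δp = 410 hPa = 41000 Pa, q̄ = 0.00148 kg/kg → 0.00148 × 41000 / 9.8 = 6.19 mm
PW = 18.69 + 5.23 + 6.19 = 30.11 ≈ 30.1 mm.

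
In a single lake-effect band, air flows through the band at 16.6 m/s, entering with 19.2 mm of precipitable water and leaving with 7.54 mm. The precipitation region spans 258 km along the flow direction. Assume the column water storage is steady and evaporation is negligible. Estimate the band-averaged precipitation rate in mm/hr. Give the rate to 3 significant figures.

Column moisture flux per unit crosswind length is F = V × PW.
Inflow: F_in = 16.6 × 19.2 = 318.72 mm·m/s
Outflow: F_out = 16.6 × 7.54 = 125.164 mm·m/s
Steady-state rate R = (F_in − F_out)/L = (318.72 − 125.164) / 258000 m = 7.502e-04 mm/s.
R = 7.502e-04 × 3600 = 2.70 mm/hr.

R ≈ 2.70 mm/hr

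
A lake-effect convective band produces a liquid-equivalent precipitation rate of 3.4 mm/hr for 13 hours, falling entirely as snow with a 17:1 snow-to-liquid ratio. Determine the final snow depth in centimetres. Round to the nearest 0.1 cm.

snow depth ≈ 75.1 cm

Liquid-equivalent depth = 3.4 × 13 = 44.2 mm.
Snow depth = 44.2 mm × 17 = 751.4 mm = 75.1 cm.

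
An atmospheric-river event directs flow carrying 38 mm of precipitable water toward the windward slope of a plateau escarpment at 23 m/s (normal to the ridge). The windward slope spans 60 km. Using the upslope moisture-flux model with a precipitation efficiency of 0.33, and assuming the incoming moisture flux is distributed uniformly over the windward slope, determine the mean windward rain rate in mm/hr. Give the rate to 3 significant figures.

R ≈ 17.3 mm/hr

Incoming column moisture flux per unit ridge length: F = V × PW = 23 × 38 = 874 mm·m/s.
Spread over the 60 km slope with efficiency ε = 0.33: R = ε·F/W = 0.33 × 874 / 60000 m = 4.807e-03 mm/s.
R = 4.807e-03 × 3600 = 17.3 mm/hr.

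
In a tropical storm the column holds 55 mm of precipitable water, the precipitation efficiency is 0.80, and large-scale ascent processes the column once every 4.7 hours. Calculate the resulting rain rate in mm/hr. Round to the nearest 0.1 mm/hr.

R ≈ 9.4 mm/hr

Each overturning extracts ε × PW = 0.80 × 55 = 44 mm.
Rate = ε·PW / τ = 44 / 4.7 h = 9.4 mm/hr.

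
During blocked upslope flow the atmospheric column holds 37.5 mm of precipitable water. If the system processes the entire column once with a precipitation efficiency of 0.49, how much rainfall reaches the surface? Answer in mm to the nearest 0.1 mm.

Rainfall = ε × PW = 0.49 × 37.5 = 18.4 mm.

rainfall ≈ 18.4 mm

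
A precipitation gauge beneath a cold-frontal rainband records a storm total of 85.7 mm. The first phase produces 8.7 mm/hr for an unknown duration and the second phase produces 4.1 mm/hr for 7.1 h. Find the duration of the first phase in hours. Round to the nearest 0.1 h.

duration ≈ 6.5 h

Known phases: 4.1 × 7.1 = 29.11 mm.
Remaining depth = 85.7 − 29.11 = 56.59 mm.
Duration = 56.59 / 8.7 = 6.5 h.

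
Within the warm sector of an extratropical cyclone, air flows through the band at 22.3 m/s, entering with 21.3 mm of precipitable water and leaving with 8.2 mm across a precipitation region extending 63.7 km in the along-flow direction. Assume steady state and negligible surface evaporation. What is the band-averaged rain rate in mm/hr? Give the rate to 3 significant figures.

Column moisture flux per unit crosswind length is F = V × PW.
Inflow: F_in = 22.3 × 21.3 = 474.99 mm·m/s
Outflow: F_out = 22.3 × 8.2 = 182.86 mm·m/s
Steady-state rate R = (F_in − F_out)/L = (474.99 − 182.86) / 63700 m = 4.586e-03 mm/s.
R = 4.586e-03 × 3600 = 16.5 mm/hr.

R ≈ 16.5 mm/hr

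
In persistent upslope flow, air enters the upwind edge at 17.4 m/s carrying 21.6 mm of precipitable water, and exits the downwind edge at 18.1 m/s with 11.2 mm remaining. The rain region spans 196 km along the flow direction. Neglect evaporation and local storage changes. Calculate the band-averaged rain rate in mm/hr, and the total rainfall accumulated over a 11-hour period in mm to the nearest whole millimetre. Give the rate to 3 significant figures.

R ≈ 3.18 mm/hr; total ≈ 35 mm

Column moisture flux per unit crosswind length is F = V × PW.
Inflow: F_in = 17.4 × 21.6 = 375.84 mm·m/s
Outflow: F_out = 18.1 × 11.2 = 202.72 mm·m/s
Steady-state rate R = (F_in − F_out)/L = (375.84 − 202.72) / 196000 m = 8.833e-04 mm/s.
R = 8.833e-04 × 3600 = 3.18 mm/hr.
Over 11 h: total = 3.18 × 11 = 34.98 ≈ 35 mm.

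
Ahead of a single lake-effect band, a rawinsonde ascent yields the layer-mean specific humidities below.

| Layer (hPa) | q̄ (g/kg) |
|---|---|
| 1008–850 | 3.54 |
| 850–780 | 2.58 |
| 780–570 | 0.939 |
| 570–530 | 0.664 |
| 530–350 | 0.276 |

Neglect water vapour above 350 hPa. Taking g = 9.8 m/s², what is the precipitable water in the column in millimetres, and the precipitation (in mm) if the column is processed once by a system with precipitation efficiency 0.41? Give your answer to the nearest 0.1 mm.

PW ≈ 10.3 mm; precipitation ≈ 4.2 mm

Precipitable water is the column-integrated vapour mass per unit area: PW = (1/g) Σ q̄ Δp, with q in kg/kg and Δp in Pa (1 kg/m² of water = 1 mm).
Layer 1008–850 hPa: Δp = 158 hPa = 15800 Pa, q̄ = 0.00354 kg/kg → 0.00354 × 15800 / 9.8 = 5.71 mm
Layer 850–780 hPa: Δp = 70 hPa = 7000 Pa, q̄ = 0.00258 kg/kg → 0.00258 × 7000 / 9.8 = 1.84 mm
Layer 780–570 hPa: Δp = 210 hPa = 21000 Pa, q̄ = 0.000939 kg/kg → 0.000939 × 21000 / 9.8 = 2.01 mm
Layer 570–530 hPa: Δp = 40 hPa = 4000 Pa, q̄ = 0.000664 kg/kg → 0.000664 × 4000 / 9.8 = 0.27 mm
Layer 530–350 hPa: Δp = 180 hPa = 18000 Pa, q̄ = 0.000276 kg/kg → 0.000276 × 18000 / 9.8 = 0.51 mm
PW = 5.71 + 1.84 + 2.01 + 0.27 + 0.51 = 10.34 ≈ 10.3 mm.
Precipitation = ε × PW = 0.41 × 10.3 = 4.2 mm.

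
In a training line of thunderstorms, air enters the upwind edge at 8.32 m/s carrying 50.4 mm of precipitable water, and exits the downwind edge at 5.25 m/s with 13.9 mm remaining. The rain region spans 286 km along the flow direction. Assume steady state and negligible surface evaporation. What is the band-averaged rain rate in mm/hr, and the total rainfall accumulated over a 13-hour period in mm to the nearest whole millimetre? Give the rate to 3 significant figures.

Column moisture flux per unit crosswind length is F = V × PW.
Inflow: F_in = 8.32 × 50.4 = 419.328 mm·m/s
Outflow: F_out = 5.25 × 13.9 = 72.975 mm·m/s
Steady-state rate R = (F_in − F_out)/L = (419.328 − 72.975) / 286000 m = 1.211e-03 mm/s.
R = 1.211e-03 × 3600 = 4.36 mm/hr.
Over 13 h: total = 4.36 × 13 = 56.68 ≈ 57 mm.

R ≈ 4.36 mm/hr; total ≈ 57 mm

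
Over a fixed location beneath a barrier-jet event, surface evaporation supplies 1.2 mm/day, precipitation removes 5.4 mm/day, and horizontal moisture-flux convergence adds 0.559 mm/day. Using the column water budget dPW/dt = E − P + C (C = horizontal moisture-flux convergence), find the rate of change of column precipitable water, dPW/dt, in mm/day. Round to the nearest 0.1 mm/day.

dPW/dt ≈ -3.6 mm/day

dPW/dt = E − P + C = 1.2 − 5.4 + (0.559) = -3.6 mm/day.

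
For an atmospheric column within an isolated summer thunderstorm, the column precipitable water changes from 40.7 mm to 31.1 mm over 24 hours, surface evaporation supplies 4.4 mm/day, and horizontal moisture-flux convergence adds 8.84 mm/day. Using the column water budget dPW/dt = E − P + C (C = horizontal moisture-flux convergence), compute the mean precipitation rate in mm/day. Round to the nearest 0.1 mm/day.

P ≈ 22.8 mm/day

dPW/dt = (31.1 − 40.7) mm / (24/24 day) = -9.600 mm/day.
P = E + C − dPW/dt = 4.4 + (8.84) − (-9.600) = 22.8 mm/day.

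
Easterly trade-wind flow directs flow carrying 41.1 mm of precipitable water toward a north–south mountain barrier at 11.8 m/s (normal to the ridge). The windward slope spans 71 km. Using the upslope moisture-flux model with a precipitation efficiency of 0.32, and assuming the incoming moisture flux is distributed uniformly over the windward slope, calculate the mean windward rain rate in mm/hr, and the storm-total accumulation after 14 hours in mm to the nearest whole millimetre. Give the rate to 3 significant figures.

Incoming column moisture flux per unit ridge length: F = V × PW = 11.8 × 41.1 = 484.98 mm·m/s.
Spread over the 71 km slope with efficiency ε = 0.32: R = ε·F/W = 0.32 × 484.98 / 71000 m = 2.186e-03 mm/s.
R = 2.186e-03 × 3600 = 7.87 mm/hr.
Over 14 h: total = 7.87 × 14 = 110.18 ≈ 110 mm.

R ≈ 7.87 mm/hr; total ≈ 110 mm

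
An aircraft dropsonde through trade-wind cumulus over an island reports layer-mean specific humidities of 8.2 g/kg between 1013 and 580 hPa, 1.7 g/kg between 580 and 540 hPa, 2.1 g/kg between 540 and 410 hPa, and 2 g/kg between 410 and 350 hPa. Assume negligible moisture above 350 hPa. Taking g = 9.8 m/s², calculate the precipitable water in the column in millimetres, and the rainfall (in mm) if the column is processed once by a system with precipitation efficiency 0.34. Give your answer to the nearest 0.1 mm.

PW ≈ 40.9 mm; rainfall ≈ 13.9 mm

Precipitable water is the column-integrated vapour mass per unit area: PW = (1/g) Σ q̄ Δp, with q in kg/kg and Δp in Pa (1 kg/m² of water = 1 mm).
Layer 1013–580 hPa: Δp = 433 hPa = 43300 Pa, q̄ = 0.0082 kg/kg → 0.0082 × 43300 / 9.8 = 36.23 mm
Layer 580–540 hPa: Δp = 40 hPa = 4000 Pa, q̄ = 0.0017 kg/kg → 0.0017 × 4000 / 9.8 = 0.69 mm
Layer 540–410 hPa: Δp = 130 hPa = 13000 Pa, q̄ = 0.0021 kg/kg → 0.0021 × 13000 / 9.8 = 2.79 mm
Layer 410–350 hPa: Δp = 60 hPa = 6000 Pa, q̄ = 0.002 kg/kg → 0.002 × 6000 / 9.8 = 1.22 mm
PW = 36.23 + 0.69 + 2.79 + 1.22 = 40.93 ≈ 40.9 mm.
Rainfall = ε × PW = 0.34 × 40.9 = 13.9 mm.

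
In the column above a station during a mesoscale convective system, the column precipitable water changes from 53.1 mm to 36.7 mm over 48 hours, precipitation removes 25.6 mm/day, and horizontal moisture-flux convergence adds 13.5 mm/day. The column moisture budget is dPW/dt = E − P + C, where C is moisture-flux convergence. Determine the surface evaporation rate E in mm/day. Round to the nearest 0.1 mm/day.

dPW/dt = (36.7 − 53.1) mm / (48/24 day) = -8.200 mm/day.
E = dPW/dt + P − C = (-8.200) + 25.6 − (13.5) = 3.9 mm/day.

E ≈ 3.9 mm/day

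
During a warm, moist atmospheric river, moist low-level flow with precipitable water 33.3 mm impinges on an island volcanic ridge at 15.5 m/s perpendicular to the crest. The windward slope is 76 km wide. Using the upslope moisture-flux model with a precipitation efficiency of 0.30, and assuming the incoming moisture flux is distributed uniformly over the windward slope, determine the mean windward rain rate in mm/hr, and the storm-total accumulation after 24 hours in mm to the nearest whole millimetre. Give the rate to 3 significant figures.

Incoming column moisture flux per unit ridge length: F = V × PW = 15.5 × 33.3 = 516.15 mm·m/s.
Spread over the 76 km slope with efficiency ε = 0.30: R = ε·F/W = 0.30 × 516.15 / 76000 m = 2.037e-03 mm/s.
R = 2.037e-03 × 3600 = 7.33 mm/hr.
Over 24 h: total = 7.33 × 24 = 175.92 ≈ 176 mm.

R ≈ 7.33 mm/hr; total ≈ 176 mm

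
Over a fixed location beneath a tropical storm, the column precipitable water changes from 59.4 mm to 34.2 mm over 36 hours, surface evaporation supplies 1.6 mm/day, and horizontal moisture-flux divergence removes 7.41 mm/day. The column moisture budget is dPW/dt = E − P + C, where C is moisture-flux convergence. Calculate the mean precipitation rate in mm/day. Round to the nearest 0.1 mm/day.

dPW/dt = (34.2 − 59.4) mm / (36/24 day) = -16.800 mm/day.
P = E + C − dPW/dt = 1.6 + (-7.41) − (-16.800) = 11.0 mm/day.

P ≈ 11.0 mm/day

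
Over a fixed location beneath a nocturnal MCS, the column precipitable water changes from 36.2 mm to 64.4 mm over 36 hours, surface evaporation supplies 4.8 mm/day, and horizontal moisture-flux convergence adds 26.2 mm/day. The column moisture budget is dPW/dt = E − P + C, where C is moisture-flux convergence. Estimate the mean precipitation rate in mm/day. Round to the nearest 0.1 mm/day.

P ≈ 12.2 mm/day

dPW/dt = (64.4 − 36.2) mm / (36/24 day) = +18.800 mm/day.
P = E + C − dPW/dt = 4.8 + (26.2) − (+18.800) = 12.2 mm/day.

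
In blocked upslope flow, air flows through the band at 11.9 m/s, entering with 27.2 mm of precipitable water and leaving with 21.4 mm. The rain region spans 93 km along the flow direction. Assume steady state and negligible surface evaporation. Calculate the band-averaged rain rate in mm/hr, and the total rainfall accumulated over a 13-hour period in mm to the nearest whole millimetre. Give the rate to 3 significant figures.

Column moisture flux per unit crosswind length is F = V × PW.
Inflow: F_in = 11.9 × 27.2 = 323.68 mm·m/s
Outflow: F_out = 11.9 × 21.4 = 254.66 mm·m/s
Steady-state rate R = (F_in − F_out)/L = (323.68 − 254.66) / 93000 m = 7.422e-04 mm/s.
R = 7.422e-04 × 3600 = 2.67 mm/hr.
Over 13 h: total = 2.67 × 13 = 34.71 ≈ 35 mm.

R ≈ 2.67 mm/hr; total ≈ 35 mm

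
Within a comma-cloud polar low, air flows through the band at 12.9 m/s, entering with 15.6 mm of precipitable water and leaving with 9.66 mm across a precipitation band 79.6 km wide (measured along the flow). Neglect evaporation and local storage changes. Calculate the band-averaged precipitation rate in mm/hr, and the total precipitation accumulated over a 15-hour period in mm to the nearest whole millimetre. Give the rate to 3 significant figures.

R ≈ 3.47 mm/hr; total ≈ 52 mm

Column moisture flux per unit crosswind length is F = V × PW.
Inflow: F_in = 12.9 × 15.6 = 201.24 mm·m/s
Outflow: F_out = 12.9 × 9.66 = 124.614 mm·m/s
Steady-state rate R = (F_in − F_out)/L = (201.24 − 124.614) / 79600 m = 9.626e-04 mm/s.
R = 9.626e-04 × 3600 = 3.47 mm/hr.
Over 15 h: total = 3.47 × 15 = 52.05 ≈ 52 mm.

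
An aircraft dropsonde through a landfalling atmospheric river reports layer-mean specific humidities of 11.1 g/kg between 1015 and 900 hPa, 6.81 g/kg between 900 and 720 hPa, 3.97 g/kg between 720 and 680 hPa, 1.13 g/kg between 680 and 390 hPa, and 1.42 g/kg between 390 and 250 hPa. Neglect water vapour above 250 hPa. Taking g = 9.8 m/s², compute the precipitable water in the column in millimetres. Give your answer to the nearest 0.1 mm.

PW ≈ 32.5 mm

Precipitable water is the column-integrated vapour mass per unit area: PW = (1/g) Σ q̄ Δp, with q in kg/kg and Δp in Pa (1 kg/m² of water = 1 mm).
Layer 1015–900 hPa: Δp = 115 hPa = 11500 Pa, q̄ = 0.0111 kg/kg → 0.0111 × 11500 / 9.8 = 13.03 mm
Layer 900–720 hPa: Δp = 180 hPa = 18000 Pa, q̄ = 0.00681 kg/kg → 0.00681 × 18000 / 9.8 = 12.51 mm
Layer 720–680 hPa: Δp = 40 hPa = 4000 Pa, q̄ = 0.00397 kg/kg → 0.00397 × 4000 / 9.8 = 1.62 mm
Layer 680–390 hPa: Δp = 290 hPa = 29000 Pa, q̄ = 0.00113 kg/kg → 0.00113 × 29000 / 9.8 = 3.34 mm
Layer 390–250 hPa: Δp = 140 hPa = 14000 Pa, q̄ = 0.00142 kg/kg → 0.00142 × 14000 / 9.8 = 2.03 mm
PW = 13.03 + 12.51 + 1.62 + 3.34 + 2.03 = 32.53 ≈ 32.5 mm.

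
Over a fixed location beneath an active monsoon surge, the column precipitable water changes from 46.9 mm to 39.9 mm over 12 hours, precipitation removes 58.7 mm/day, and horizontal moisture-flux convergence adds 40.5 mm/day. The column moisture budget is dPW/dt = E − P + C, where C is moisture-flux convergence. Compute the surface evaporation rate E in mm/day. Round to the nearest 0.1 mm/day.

E ≈ 4.2 mm/day

dPW/dt = (39.9 − 46.9) mm / (12/24 day) = -14.000 mm/day.
E = dPW/dt + P − C = (-14.000) + 58.7 − (40.5) = 4.2 mm/day.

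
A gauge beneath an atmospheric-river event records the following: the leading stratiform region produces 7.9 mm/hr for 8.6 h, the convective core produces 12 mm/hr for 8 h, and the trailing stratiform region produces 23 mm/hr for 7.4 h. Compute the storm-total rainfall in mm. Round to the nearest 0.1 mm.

total ≈ 334.1 mm

Total = Σ Rᵢ Δtᵢ = 7.9 × 8.6 + 12 × 8 + 23 × 7.4
      = 67.94 + 96 + 170.2 = 334.1 mm.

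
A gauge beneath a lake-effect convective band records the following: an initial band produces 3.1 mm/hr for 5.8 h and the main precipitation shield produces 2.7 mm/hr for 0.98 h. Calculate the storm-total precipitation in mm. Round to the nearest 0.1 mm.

total ≈ 20.6 mm

Total = Σ Rᵢ Δtᵢ = 3.1 × 5.8 + 2.7 × 0.98
      = 17.98 + 2.646 = 20.6 mm.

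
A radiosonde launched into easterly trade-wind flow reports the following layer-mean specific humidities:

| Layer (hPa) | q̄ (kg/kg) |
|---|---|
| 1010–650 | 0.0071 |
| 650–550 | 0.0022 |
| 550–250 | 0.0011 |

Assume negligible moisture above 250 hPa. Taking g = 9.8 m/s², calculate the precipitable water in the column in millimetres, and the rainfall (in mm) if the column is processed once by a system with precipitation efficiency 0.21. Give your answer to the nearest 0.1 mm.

Precipitable water is the column-integrated vapour mass per unit area: PW = (1/g) Σ q̄ Δp, with q in kg/kg and Δp in Pa (1 kg/m² of water = 1 mm).
Layer 1010–650 hPa: Δp = 360 hPa = 36000 Pa, q̄ = 0.0071 kg/kg → 0.0071 × 36000 / 9.8 = 26.08 mm
Layer 650–550 hPa: Δp = 100 hPa = 10000 Pa, q̄ = 0.0022 kg/kg → 0.0022 × 10000 / 9.8 = 2.24 mm
Layer 550–250 hPa: Δp = 300 hPa = 30000 Pa, q̄ = 0.0011 kg/kg → 0.0011 × 30000 / 9.8 = 3.37 mm
PW = 26.08 + 2.24 + 3.37 = 31.69 ≈ 31.7 mm.
Rainfall = ε × PW = 0.21 × 31.7 = 6.7 mm.

PW ≈ 31.7 mm; rainfall ≈ 6.7 mm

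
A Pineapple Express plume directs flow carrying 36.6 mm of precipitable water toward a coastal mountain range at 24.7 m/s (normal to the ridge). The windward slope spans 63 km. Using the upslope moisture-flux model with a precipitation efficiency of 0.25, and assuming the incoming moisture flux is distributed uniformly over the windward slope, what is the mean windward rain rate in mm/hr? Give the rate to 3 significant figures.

R ≈ 12.9 mm/hr

Incoming column moisture flux per unit ridge length: F = V × PW = 24.7 × 36.6 = 904.02 mm·m/s.
Spread over the 63 km slope with efficiency ε = 0.25: R = ε·F/W = 0.25 × 904.02 / 63000 m = 3.587e-03 mm/s.
R = 3.587e-03 × 3600 = 12.9 mm/hr.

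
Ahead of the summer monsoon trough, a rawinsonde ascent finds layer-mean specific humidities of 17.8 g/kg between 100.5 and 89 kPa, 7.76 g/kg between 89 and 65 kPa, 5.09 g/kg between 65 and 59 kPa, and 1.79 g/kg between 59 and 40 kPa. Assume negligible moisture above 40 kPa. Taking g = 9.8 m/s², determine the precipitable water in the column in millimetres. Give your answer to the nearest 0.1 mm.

Precipitable water is the column-integrated vapour mass per unit area: PW = (1/g) Σ q̄ Δp, with q in kg/kg and Δp in Pa (1 kg/m² of water = 1 mm).
Layer 100.5–89 kPa: Δp = 115 hPa = 11500 Pa, q̄ = 0.0178 kg/kg → 0.0178 × 11500 / 9.8 = 20.89 mm
Layer 89–65 kPa: Δp = 240 hPa = 24000 Pa, q̄ = 0.00776 kg/kg → 0.00776 × 24000 / 9.8 = 19.00 mm
Layer 65–59 kPa: Δp = 60 hPa = 6000 Pa, q̄ = 0.00509 kg/kg → 0.00509 × 6000 / 9.8 = 3.12 mm
Layer 59–40 kPa: Δp = 190 hPa = 19000 Pa, q̄ = 0.00179 kg/kg → 0.00179 × 19000 / 9.8 = 3.47 mm
PW = 20.89 + 19.00 + 3.12 + 3.47 = 46.48 ≈ 46.5 mm.

PW ≈ 46.5 mm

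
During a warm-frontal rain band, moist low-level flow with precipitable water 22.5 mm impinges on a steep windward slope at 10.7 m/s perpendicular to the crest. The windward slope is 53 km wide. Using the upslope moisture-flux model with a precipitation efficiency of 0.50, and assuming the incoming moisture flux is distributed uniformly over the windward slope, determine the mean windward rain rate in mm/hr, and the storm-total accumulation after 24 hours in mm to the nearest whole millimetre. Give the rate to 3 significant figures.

Incoming column moisture flux per unit ridge length: F = V × PW = 10.7 × 22.5 = 240.75 mm·m/s.
Spread over the 53 km slope with efficiency ε = 0.50: R = ε·F/W = 0.50 × 240.75 / 53000 m = 2.271e-03 mm/s.
R = 2.271e-03 × 3600 = 8.18 mm/hr.
Over 24 h: total = 8.18 × 24 = 196.32 ≈ 196 mm.

R ≈ 8.18 mm/hr; total ≈ 196 mm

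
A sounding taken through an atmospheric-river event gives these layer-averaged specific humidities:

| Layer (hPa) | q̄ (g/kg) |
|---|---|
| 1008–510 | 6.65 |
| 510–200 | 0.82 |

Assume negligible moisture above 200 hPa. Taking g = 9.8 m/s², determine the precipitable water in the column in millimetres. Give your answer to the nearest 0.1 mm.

PW ≈ 36.4 mm

Precipitable water is the column-integrated vapour mass per unit area: PW = (1/g) Σ q̄ Δp, with q in kg/kg and Δp in Pa (1 kg/m² of water = 1 mm).
Layer 1008–510 hPa: Δp = 498 hPa = 49800 Pa, q̄ = 0.00665 kg/kg → 0.00665 × 49800 / 9.8 = 33.79 mm
Layer 510–200 hPa: Δp = 310 hPa = 31000 Pa, q̄ = 0.00082 kg/kg → 0.00082 × 31000 / 9.8 = 2.59 mm
PW = 33.79 + 2.59 = 36.38 ≈ 36.4 mm.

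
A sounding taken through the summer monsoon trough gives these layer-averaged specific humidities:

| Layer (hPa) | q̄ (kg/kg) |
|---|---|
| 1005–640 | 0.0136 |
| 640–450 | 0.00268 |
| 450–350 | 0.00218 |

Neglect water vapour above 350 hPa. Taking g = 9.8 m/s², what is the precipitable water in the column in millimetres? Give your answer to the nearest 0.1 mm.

PW ≈ 58.1 mm

Precipitable water is the column-integrated vapour mass per unit area: PW = (1/g) Σ q̄ Δp, with q in kg/kg and Δp in Pa (1 kg/m² of water = 1 mm).
Layer 1005–640 hPa: Δp = 365 hPa = 36500 Pa, q̄ = 0.0136 kg/kg → 0.0136 × 36500 / 9.8 = 50.65 mm
Layer 640–450 hPa: Δp = 190 hPa = 19000 Pa, q̄ = 0.00268 kg/kg → 0.00268 × 19000 / 9.8 = 5.20 mm
Layer 450–350 hPa: Δp = 100 hPa = 10000 Pa, q̄ = 0.00218 kg/kg → 0.00218 × 10000 / 9.8 = 2.22 mm
PW = 50.65 + 5.20 + 2.22 = 58.07 ≈ 58.1 mm.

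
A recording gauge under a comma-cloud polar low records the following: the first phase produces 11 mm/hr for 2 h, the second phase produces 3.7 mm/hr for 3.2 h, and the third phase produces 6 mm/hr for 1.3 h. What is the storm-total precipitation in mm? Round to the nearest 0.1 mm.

total ≈ 41.6 mm

Total = Σ Rᵢ Δtᵢ = 11 × 2 + 3.7 × 3.2 + 6 × 1.3
      = 22 + 11.84 + 7.8 = 41.6 mm.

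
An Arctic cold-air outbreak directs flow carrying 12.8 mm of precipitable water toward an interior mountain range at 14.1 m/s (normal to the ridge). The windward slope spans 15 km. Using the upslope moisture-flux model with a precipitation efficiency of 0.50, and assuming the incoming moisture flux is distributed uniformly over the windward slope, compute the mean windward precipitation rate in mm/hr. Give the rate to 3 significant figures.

Incoming column moisture flux per unit ridge length: F = V × PW = 14.1 × 12.8 = 180.48 mm·m/s.
Spread over the 15 km slope with efficiency ε = 0.50: R = ε·F/W = 0.50 × 180.48 / 15000 m = 6.016e-03 mm/s.
R = 6.016e-03 × 3600 = 21.7 mm/hr.

R ≈ 21.7 mm/hr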